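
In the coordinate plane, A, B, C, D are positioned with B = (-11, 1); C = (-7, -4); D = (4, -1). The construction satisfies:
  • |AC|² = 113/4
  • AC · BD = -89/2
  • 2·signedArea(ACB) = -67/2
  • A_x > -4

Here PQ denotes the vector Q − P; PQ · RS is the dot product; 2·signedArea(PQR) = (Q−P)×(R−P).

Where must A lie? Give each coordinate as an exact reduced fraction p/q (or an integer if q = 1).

1. A_x = -7/2  [2·signedArea(ACB) = -67/2 ∩ AC · BD = -89/2]
2. A_y = 0  [2·signedArea(ACB) = -67/2 ∩ AC · BD = -89/2]
   → A = (-7/2, 0)

A = (-7/2, 0)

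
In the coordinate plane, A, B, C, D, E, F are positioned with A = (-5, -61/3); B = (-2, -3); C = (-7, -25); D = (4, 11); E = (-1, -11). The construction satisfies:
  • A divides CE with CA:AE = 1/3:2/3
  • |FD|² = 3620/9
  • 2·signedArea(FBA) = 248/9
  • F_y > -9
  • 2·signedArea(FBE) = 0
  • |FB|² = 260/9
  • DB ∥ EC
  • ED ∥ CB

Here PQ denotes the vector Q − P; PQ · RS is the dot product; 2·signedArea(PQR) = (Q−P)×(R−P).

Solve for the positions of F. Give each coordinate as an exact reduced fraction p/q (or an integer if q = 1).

F = (-4/3, -25/3)

1. F_x = -4/3  [2·signedArea(FBE) = 0 ∩ 2·signedArea(FBA) = 248/9]
2. F_y = -25/3  [2·signedArea(FBE) = 0 ∩ 2·signedArea(FBA) = 248/9]
   → F = (-4/3, -25/3)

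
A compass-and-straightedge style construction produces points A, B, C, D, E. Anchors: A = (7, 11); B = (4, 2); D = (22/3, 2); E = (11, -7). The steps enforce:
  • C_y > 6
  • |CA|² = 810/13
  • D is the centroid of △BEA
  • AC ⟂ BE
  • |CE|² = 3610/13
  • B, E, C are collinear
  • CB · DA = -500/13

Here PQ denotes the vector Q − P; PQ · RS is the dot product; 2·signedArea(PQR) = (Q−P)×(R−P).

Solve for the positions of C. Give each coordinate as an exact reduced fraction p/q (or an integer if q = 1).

C = (10/13, 80/13)

1. C_x = 10/13  [B, E, C are collinear ∩ AC ⟂ BE]
2. C_y = 80/13  [B, E, C are collinear ∩ AC ⟂ BE]
   → C = (10/13, 80/13)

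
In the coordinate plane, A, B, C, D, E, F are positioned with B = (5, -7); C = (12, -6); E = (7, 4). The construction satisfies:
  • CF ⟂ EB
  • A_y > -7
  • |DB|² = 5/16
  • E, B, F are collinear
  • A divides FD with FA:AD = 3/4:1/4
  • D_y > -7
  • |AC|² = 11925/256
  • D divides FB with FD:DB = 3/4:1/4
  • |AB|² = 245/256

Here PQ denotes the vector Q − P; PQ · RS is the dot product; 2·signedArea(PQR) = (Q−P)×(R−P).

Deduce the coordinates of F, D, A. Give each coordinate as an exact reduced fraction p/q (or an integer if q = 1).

A = (207/40, -483/80)
D = (51/10, -129/20)
F = (27/5, -24/5)

1. F_x = 27/5  [E, B, F are collinear ∩ CF ⟂ EB]
2. F_y = -24/5  [E, B, F are collinear ∩ CF ⟂ EB]
   → F = (27/5, -24/5)
3. D_x = 51/10  [D divides FB with FD:DB = 3/4:1/4]
4. D_y = -129/20  [D divides FB with FD:DB = 3/4:1/4]
   → D = (51/10, -129/20)
5. A_x = 207/40  [A divides FD with FA:AD = 3/4:1/4]
6. A_y = -483/80  [A divides FD with FA:AD = 3/4:1/4]
   → A = (207/40, -483/80)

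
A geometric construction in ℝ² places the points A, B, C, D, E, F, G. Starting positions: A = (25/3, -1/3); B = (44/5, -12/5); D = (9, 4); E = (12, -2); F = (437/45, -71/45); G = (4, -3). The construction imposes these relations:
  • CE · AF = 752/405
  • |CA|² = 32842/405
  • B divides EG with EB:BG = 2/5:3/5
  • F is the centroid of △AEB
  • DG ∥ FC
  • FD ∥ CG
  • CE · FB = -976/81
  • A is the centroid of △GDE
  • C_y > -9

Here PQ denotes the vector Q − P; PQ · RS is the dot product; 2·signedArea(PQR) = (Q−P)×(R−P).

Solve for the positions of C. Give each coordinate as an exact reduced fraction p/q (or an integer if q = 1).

1. C_x = 212/45  [FD ∥ CG ∩ DG ∥ FC]
2. C_y = -386/45  [FD ∥ CG ∩ DG ∥ FC]
   → C = (212/45, -386/45)

C = (212/45, -386/45)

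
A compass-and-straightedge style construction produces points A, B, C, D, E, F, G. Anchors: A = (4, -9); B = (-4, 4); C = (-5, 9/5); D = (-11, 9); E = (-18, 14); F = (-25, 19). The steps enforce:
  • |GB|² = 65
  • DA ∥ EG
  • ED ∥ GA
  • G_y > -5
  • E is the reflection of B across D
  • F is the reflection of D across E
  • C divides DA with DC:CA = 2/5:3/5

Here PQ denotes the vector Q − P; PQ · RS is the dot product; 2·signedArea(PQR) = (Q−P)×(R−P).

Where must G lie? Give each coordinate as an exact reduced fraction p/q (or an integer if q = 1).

1. G_x = -3  [ED ∥ GA ∩ DA ∥ EG]
2. G_y = -4  [ED ∥ GA ∩ DA ∥ EG]
   → G = (-3, -4)

G = (-3, -4)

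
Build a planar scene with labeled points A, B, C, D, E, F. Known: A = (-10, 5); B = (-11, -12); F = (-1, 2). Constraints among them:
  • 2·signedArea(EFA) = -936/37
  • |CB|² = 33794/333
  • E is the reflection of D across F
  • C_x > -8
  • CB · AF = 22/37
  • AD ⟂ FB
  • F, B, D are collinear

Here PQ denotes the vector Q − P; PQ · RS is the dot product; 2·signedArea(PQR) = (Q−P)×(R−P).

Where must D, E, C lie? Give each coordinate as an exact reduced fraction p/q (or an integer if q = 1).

C = (-874/111, -269/111)
D = (-97/37, -10/37)
E = (23/37, 158/37)

1. D_x = -97/37  [F, B, D are collinear ∩ AD ⟂ FB]
2. D_y = -10/37  [F, B, D are collinear ∩ AD ⟂ FB]
   → D = (-97/37, -10/37)
3. E_x = 23/37  [E is the reflection of D across F]
4. E_y = 158/37  [E is the reflection of D across F]
   → E = (23/37, 158/37)
5. C_x = -874/111  [line -9·x + 3·y + -2353/37 = 0 ∩ |CB|² = 33794/333]
6. C_y = -269/111  [line -9·x + 3·y + -2353/37 = 0 ∩ |CB|² = 33794/333]
   → C = (-874/111, -269/111)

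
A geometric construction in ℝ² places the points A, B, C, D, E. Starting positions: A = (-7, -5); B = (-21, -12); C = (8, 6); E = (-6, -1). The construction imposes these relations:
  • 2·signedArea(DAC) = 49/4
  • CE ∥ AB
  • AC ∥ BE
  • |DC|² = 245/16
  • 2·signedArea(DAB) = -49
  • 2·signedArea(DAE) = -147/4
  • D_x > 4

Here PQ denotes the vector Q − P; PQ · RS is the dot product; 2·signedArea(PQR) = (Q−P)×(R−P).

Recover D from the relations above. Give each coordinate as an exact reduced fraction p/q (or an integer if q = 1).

D = (9/2, 17/4)

1. D_x = 9/2  [2·signedArea(DAB) = -49 ∩ 2·signedArea(DAC) = 49/4]
2. D_y = 17/4  [2·signedArea(DAB) = -49 ∩ 2·signedArea(DAC) = 49/4]
   → D = (9/2, 17/4)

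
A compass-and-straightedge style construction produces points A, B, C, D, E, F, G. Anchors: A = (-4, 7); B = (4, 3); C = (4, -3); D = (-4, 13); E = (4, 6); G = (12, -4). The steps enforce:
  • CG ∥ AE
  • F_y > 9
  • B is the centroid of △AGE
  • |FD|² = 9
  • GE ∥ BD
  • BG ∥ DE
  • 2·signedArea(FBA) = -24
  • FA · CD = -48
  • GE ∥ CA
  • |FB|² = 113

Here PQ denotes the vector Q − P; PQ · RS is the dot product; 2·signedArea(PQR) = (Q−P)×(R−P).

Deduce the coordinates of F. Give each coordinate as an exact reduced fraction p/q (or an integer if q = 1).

F = (-4, 10)

1. F_x = -4  [2·signedArea(FBA) = -24 ∩ FA · CD = -48]
2. F_y = 10  [2·signedArea(FBA) = -24 ∩ FA · CD = -48]
   → F = (-4, 10)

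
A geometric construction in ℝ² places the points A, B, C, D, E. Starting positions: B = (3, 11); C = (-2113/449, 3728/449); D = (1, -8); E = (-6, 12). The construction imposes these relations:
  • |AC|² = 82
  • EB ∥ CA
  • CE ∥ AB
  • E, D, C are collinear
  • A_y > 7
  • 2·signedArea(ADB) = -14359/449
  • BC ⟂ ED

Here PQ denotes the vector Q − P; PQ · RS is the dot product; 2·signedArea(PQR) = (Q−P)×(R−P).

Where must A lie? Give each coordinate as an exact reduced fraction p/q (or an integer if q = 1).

A = (1928/449, 3279/449)

1. A_x = 1928/449  [CE ∥ AB ∩ EB ∥ CA]
2. A_y = 3279/449  [CE ∥ AB ∩ EB ∥ CA]
   → A = (1928/449, 3279/449)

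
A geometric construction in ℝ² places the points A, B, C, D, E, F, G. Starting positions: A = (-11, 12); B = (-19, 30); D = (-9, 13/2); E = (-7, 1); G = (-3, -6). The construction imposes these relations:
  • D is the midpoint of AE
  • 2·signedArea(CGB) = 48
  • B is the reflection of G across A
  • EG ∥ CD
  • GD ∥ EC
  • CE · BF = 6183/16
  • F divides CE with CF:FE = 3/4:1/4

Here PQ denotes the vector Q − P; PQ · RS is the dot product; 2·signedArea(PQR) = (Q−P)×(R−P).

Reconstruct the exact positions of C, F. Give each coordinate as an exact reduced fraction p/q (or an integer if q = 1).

1. C_x = -13  [EG ∥ CD ∩ GD ∥ EC]
2. C_y = 27/2  [EG ∥ CD ∩ GD ∥ EC]
   → C = (-13, 27/2)
3. F_x = -17/2  [F divides CE with CF:FE = 3/4:1/4]
4. F_y = 33/8  [F divides CE with CF:FE = 3/4:1/4]
   → F = (-17/2, 33/8)

C = (-13, 27/2)
F = (-17/2, 33/8)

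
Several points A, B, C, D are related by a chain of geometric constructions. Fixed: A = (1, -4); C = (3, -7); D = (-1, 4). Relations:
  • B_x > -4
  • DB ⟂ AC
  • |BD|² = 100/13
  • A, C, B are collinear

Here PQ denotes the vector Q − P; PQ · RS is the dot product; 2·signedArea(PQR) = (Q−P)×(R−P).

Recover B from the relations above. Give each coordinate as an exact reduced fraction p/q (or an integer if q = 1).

1. B_x = -43/13  [A, C, B are collinear ∩ DB ⟂ AC]
2. B_y = 32/13  [A, C, B are collinear ∩ DB ⟂ AC]
   → B = (-43/13, 32/13)

B = (-43/13, 32/13)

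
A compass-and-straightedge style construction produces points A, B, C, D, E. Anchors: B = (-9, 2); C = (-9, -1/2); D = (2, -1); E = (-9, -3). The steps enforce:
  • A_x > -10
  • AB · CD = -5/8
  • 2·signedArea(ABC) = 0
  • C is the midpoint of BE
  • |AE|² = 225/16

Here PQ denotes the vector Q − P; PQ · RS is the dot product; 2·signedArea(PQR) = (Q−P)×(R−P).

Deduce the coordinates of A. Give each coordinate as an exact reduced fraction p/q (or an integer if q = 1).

A = (-9, 3/4)

1. A_x = -9  [2·signedArea(ABC) = 0 ∩ AB · CD = -5/8]
2. A_y = 3/4  [2·signedArea(ABC) = 0 ∩ AB · CD = -5/8]
   → A = (-9, 3/4)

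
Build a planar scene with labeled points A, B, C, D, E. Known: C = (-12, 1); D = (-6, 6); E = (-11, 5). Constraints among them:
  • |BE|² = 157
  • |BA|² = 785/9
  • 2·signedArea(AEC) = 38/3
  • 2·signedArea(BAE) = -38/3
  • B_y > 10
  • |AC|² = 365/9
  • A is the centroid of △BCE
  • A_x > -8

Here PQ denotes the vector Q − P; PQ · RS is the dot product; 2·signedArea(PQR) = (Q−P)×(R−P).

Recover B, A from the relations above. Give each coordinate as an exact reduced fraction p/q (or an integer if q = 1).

1. A_x = -23/3  [line 4·x + -1·y + 109/3 = 0 ∩ |AC|² = 365/9]
2. A_y = 17/3  [line 4·x + -1·y + 109/3 = 0 ∩ |AC|² = 365/9]
   → A = (-23/3, 17/3)
3. B_x = 0  [2·signedArea(BAE) = -38/3 ∩ A is the centroid of △BCE]
4. B_y = 11  [2·signedArea(BAE) = -38/3 ∩ A is the centroid of △BCE]
   → B = (0, 11)

A = (-23/3, 17/3)
B = (0, 11)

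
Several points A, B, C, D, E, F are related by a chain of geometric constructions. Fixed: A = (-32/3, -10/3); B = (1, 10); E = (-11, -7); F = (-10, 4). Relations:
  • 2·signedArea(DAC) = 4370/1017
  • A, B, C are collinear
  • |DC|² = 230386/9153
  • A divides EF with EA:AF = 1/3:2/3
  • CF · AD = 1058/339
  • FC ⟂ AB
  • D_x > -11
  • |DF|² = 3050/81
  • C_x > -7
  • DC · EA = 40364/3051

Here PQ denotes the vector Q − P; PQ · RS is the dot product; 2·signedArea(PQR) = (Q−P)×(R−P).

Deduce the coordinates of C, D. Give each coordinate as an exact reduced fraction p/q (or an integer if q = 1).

C = (-762/113, 130/113)
D = (-95/9, -19/9)

1. C_x = -762/113  [A, B, C are collinear ∩ FC ⟂ AB]
2. C_y = 130/113  [A, B, C are collinear ∩ FC ⟂ AB]
   → C = (-762/113, 130/113)
3. D_x = -95/9  [2·signedArea(DAC) = 4370/1017 ∩ DC · EA = 40364/3051]
4. D_y = -19/9  [2·signedArea(DAC) = 4370/1017 ∩ DC · EA = 40364/3051]
   → D = (-95/9, -19/9)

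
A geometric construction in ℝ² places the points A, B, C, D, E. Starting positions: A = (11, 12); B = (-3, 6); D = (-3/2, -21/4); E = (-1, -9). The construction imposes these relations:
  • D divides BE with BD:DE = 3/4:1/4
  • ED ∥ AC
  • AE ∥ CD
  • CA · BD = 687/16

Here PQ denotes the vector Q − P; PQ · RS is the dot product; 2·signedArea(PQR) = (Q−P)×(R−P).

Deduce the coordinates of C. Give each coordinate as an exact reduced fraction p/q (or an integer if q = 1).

C = (21/2, 63/4)

1. C_x = 21/2  [AE ∥ CD ∩ ED ∥ AC]
2. C_y = 63/4  [AE ∥ CD ∩ ED ∥ AC]
   → C = (21/2, 63/4)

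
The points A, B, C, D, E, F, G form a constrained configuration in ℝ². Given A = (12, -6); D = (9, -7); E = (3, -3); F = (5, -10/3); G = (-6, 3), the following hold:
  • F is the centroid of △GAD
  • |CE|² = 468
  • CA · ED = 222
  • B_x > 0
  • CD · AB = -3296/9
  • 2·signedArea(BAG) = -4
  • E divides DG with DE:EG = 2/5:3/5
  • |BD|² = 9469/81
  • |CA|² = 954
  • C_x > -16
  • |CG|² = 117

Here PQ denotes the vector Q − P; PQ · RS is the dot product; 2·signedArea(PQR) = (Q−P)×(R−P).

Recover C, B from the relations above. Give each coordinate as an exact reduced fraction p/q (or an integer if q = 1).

1. C_x = -15  [line -6·x + 4·y + -126 = 0 ∩ |CE|² = 468]
2. C_y = 9  [line -6·x + 4·y + -126 = 0 ∩ |CE|² = 468]
   → C = (-15, 9)
3. B_x = 2/3  [CD · AB = -3296/9 ∩ 2·signedArea(BAG) = -4]
4. B_y = -1/9  [CD · AB = -3296/9 ∩ 2·signedArea(BAG) = -4]
   → B = (2/3, -1/9)

B = (2/3, -1/9)
C = (-15, 9)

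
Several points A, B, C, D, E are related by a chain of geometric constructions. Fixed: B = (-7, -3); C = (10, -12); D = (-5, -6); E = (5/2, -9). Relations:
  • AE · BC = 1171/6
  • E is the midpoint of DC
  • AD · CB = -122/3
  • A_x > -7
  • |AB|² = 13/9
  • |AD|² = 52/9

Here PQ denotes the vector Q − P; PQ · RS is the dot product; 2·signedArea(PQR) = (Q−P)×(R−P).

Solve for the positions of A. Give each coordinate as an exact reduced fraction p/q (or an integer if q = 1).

A = (-19/3, -4)

1. A_x = -19/3  [line -17·x + 9·y + -215/3 = 0 ∩ |AD|² = 52/9]
2. A_y = -4  [line -17·x + 9·y + -215/3 = 0 ∩ |AD|² = 52/9]
   → A = (-19/3, -4)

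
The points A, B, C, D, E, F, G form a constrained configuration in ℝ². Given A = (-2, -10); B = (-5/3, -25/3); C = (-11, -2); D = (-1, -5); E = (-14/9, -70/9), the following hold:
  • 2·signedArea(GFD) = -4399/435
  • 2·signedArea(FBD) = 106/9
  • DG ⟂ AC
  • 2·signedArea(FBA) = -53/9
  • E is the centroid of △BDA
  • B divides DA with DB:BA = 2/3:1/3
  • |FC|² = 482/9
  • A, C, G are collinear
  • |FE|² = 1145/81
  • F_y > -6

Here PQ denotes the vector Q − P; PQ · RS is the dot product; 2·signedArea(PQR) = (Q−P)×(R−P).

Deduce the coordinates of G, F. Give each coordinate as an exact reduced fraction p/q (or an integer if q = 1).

1. G_x = -569/145  [A, C, G are collinear ∩ DG ⟂ AC]
2. G_y = -1202/145  [A, C, G are collinear ∩ DG ⟂ AC]
   → G = (-569/145, -1202/145)
3. F_x = -14/3  [2·signedArea(FBA) = -53/9 ∩ 2·signedArea(GFD) = -4399/435]
4. F_y = -17/3  [2·signedArea(FBA) = -53/9 ∩ 2·signedArea(GFD) = -4399/435]
   → F = (-14/3, -17/3)

F = (-14/3, -17/3)
G = (-569/145, -1202/145)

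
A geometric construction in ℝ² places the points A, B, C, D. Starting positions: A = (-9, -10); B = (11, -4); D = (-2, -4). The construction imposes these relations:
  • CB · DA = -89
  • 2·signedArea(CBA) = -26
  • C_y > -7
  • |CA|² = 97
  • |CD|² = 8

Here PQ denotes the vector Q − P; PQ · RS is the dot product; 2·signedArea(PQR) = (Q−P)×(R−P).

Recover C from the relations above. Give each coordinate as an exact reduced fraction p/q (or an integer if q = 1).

C = (0, -6)

1. C_x = 0  [CB · DA = -89 ∩ 2·signedArea(CBA) = -26]
2. C_y = -6  [CB · DA = -89 ∩ 2·signedArea(CBA) = -26]
   → C = (0, -6)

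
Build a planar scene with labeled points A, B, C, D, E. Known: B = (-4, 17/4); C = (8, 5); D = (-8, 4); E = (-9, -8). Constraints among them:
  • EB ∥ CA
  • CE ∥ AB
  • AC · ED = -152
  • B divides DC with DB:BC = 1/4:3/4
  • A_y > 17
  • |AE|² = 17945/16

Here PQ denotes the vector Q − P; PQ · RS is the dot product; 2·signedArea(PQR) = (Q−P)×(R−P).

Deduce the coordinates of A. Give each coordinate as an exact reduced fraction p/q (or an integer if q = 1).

1. A_x = 13  [CE ∥ AB ∩ EB ∥ CA]
2. A_y = 69/4  [CE ∥ AB ∩ EB ∥ CA]
   → A = (13, 69/4)

A = (13, 69/4)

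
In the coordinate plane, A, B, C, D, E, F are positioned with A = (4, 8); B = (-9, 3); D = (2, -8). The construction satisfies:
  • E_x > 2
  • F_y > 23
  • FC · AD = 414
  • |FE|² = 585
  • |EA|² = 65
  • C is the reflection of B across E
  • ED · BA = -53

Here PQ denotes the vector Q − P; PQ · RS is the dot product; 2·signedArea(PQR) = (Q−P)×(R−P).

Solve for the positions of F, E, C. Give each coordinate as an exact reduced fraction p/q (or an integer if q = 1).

C = (15, -3)
E = (3, 0)
F = (6, 24)

1. E_x = 3  [line -13·x + -5·y + 39 = 0 ∩ |EA|² = 65]
2. E_y = 0  [line -13·x + -5·y + 39 = 0 ∩ |EA|² = 65]
   → E = (3, 0)
3. C_x = 15  [C is the reflection of B across E]
4. C_y = -3  [C is the reflection of B across E]
   → C = (15, -3)
5. F_x = 6  [line 2·x + 16·y + -396 = 0 ∩ |FE|² = 585]
6. F_y = 24  [line 2·x + 16·y + -396 = 0 ∩ |FE|² = 585]
   → F = (6, 24)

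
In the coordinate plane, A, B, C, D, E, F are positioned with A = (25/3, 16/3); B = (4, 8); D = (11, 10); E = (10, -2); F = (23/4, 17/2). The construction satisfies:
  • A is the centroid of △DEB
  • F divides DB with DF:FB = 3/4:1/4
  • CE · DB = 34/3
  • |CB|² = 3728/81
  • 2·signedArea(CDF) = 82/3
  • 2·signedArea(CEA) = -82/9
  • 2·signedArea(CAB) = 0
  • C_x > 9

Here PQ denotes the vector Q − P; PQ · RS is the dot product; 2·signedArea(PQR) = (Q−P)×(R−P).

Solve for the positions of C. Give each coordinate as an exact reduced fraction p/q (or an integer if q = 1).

C = (88/9, 40/9)

1. C_x = 88/9  [2·signedArea(CAB) = 0 ∩ CE · DB = 34/3]
2. C_y = 40/9  [2·signedArea(CAB) = 0 ∩ CE · DB = 34/3]
   → C = (88/9, 40/9)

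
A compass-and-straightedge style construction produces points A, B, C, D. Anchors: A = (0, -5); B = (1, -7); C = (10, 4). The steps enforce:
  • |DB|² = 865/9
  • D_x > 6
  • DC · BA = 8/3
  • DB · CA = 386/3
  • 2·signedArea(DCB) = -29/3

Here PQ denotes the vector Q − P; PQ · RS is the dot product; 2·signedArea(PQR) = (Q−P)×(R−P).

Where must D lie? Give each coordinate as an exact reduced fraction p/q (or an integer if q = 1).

1. D_x = 20/3  [2·signedArea(DCB) = -29/3 ∩ DC · BA = 8/3]
2. D_y = 1  [2·signedArea(DCB) = -29/3 ∩ DC · BA = 8/3]
   → D = (20/3, 1)

D = (20/3, 1)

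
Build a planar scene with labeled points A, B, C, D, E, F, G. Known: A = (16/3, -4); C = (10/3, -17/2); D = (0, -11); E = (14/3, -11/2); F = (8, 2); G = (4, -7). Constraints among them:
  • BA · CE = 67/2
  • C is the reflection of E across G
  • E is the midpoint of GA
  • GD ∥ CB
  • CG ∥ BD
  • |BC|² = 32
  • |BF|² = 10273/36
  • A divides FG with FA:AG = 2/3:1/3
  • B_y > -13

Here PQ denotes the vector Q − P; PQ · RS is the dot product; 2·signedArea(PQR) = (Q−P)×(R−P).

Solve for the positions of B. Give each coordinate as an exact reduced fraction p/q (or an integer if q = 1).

B = (-2/3, -25/2)

1. B_x = -2/3  [CG ∥ BD ∩ GD ∥ CB]
2. B_y = -25/2  [CG ∥ BD ∩ GD ∥ CB]
   → B = (-2/3, -25/2)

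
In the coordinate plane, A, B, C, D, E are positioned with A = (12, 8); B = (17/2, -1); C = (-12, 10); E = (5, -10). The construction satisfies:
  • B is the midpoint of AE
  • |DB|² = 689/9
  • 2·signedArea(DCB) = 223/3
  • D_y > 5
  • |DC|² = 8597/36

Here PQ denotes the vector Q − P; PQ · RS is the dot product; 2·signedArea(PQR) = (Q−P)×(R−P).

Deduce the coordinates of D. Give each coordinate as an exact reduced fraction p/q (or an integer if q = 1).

D = (17/6, 17/3)

1. D_x = 17/6  [line 11·x + 41/2·y + -442/3 = 0 ∩ |DB|² = 689/9]
2. D_y = 17/3  [line 11·x + 41/2·y + -442/3 = 0 ∩ |DB|² = 689/9]
   → D = (17/6, 17/3)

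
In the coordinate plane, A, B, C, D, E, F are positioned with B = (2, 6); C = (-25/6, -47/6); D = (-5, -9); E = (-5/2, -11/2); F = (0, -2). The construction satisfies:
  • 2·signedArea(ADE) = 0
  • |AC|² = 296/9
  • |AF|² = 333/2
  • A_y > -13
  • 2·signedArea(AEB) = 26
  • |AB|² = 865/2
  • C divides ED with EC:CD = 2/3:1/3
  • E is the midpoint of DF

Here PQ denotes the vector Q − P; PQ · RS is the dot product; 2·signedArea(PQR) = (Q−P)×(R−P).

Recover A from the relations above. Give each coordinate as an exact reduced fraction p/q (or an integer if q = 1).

1. A_x = -15/2  [2·signedArea(ADE) = 0 ∩ 2·signedArea(AEB) = 26]
2. A_y = -25/2  [2·signedArea(ADE) = 0 ∩ 2·signedArea(AEB) = 26]
   → A = (-15/2, -25/2)

A = (-15/2, -25/2)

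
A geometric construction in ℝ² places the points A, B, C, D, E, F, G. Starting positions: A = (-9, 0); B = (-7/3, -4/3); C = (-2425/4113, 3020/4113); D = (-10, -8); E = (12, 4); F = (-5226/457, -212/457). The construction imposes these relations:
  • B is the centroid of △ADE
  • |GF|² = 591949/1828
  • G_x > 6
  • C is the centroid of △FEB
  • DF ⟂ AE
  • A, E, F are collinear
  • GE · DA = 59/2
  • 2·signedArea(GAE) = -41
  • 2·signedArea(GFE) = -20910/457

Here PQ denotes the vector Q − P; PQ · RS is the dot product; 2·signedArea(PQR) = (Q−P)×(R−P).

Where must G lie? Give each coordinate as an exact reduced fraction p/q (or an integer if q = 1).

1. G_x = 13/2  [2·signedArea(GFE) = -20910/457 ∩ GE · DA = 59/2]
2. G_y = 1  [2·signedArea(GFE) = -20910/457 ∩ GE · DA = 59/2]
   → G = (13/2, 1)

G = (13/2, 1)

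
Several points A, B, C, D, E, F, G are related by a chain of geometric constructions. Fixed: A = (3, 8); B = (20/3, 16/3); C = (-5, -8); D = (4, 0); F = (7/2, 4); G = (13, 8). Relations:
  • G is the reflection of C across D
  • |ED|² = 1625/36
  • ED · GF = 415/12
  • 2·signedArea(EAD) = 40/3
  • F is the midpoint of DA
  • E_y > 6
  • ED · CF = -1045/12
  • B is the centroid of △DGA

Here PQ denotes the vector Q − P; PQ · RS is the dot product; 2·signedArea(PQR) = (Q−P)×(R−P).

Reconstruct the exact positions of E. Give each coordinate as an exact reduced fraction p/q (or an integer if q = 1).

E = (29/6, 20/3)

1. E_x = 29/6  [2·signedArea(EAD) = 40/3 ∩ ED · GF = 415/12]
2. E_y = 20/3  [2·signedArea(EAD) = 40/3 ∩ ED · GF = 415/12]
   → E = (29/6, 20/3)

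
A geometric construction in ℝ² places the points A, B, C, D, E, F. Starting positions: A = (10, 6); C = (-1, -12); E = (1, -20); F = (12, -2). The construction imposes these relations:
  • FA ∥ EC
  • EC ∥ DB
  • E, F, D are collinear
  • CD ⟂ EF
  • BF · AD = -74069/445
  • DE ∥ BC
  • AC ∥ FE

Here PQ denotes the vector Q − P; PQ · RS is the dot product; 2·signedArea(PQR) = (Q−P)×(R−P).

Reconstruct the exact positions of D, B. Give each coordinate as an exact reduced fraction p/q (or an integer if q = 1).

1. D_x = 1787/445  [E, F, D are collinear ∩ CD ⟂ EF]
2. D_y = -6704/445  [E, F, D are collinear ∩ CD ⟂ EF]
   → D = (1787/445, -6704/445)
3. B_x = 897/445  [DE ∥ BC ∩ EC ∥ DB]
4. B_y = -3144/445  [DE ∥ BC ∩ EC ∥ DB]
   → B = (897/445, -3144/445)

B = (897/445, -3144/445)
D = (1787/445, -6704/445)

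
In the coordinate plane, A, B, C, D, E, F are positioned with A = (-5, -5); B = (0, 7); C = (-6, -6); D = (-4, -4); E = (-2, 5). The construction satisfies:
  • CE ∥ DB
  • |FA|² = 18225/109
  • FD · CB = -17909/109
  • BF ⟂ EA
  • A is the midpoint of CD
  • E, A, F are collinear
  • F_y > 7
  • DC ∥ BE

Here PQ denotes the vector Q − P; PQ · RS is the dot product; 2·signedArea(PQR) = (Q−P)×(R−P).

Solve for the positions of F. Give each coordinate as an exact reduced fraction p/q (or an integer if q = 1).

F = (-140/109, 805/109)

1. F_x = -140/109  [E, A, F are collinear ∩ BF ⟂ EA]
2. F_y = 805/109  [E, A, F are collinear ∩ BF ⟂ EA]
   → F = (-140/109, 805/109)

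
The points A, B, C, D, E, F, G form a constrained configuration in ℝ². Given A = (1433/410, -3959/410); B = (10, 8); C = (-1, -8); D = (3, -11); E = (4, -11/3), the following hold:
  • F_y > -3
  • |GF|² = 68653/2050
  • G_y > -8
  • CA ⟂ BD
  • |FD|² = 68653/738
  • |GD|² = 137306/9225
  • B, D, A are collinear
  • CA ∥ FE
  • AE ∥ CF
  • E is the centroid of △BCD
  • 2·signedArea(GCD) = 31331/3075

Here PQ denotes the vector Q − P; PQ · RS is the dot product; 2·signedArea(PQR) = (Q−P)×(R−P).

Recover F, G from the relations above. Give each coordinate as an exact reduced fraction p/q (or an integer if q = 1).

F = (-203/410, -2473/1230)
G = (1642/1025, -22768/3075)

1. F_x = -203/410  [CA ∥ FE ∩ AE ∥ CF]
2. F_y = -2473/1230  [CA ∥ FE ∩ AE ∥ CF]
   → F = (-203/410, -2473/1230)
3. G_x = 1642/1025  [line 3·x + 4·y + 76294/3075 = 0 ∩ |GD|² = 137306/9225]
4. G_y = -22768/3075  [line 3·x + 4·y + 76294/3075 = 0 ∩ |GD|² = 137306/9225]
   → G = (1642/1025, -22768/3075)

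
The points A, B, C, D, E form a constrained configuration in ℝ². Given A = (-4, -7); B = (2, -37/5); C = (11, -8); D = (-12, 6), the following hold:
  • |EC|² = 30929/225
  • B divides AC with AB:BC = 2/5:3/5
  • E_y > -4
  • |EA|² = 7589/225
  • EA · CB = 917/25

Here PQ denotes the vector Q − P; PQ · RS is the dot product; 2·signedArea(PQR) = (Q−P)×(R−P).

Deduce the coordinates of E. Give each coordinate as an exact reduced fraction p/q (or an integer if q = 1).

E = (1/3, -47/15)

1. E_x = 1/3  [line 9·x + -3/5·y + -122/25 = 0 ∩ |EC|² = 30929/225]
2. E_y = -47/15  [line 9·x + -3/5·y + -122/25 = 0 ∩ |EC|² = 30929/225]
   → E = (1/3, -47/15)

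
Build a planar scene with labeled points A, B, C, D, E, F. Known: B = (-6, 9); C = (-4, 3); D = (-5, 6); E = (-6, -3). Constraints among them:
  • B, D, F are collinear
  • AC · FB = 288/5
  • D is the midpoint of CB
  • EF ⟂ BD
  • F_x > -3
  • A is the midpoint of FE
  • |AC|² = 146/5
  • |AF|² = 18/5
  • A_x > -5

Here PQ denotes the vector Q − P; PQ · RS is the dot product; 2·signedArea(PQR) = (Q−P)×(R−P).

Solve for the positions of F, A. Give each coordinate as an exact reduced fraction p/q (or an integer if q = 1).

1. F_x = -12/5  [B, D, F are collinear ∩ EF ⟂ BD]
2. F_y = -9/5  [B, D, F are collinear ∩ EF ⟂ BD]
   → F = (-12/5, -9/5)
3. A_x = -21/5  [A is the midpoint of FE]
4. A_y = -12/5  [A is the midpoint of FE]
   → A = (-21/5, -12/5)

A = (-21/5, -12/5)
F = (-12/5, -9/5)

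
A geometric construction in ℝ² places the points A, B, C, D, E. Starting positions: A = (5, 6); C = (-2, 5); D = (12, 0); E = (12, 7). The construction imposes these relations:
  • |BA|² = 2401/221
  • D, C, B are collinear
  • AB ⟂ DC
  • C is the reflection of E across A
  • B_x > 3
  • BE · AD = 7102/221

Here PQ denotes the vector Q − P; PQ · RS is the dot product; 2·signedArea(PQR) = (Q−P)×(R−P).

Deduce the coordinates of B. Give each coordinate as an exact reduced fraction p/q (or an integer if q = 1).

1. B_x = 860/221  [D, C, B are collinear ∩ AB ⟂ DC]
2. B_y = 640/221  [D, C, B are collinear ∩ AB ⟂ DC]
   → B = (860/221, 640/221)

B = (860/221, 640/221)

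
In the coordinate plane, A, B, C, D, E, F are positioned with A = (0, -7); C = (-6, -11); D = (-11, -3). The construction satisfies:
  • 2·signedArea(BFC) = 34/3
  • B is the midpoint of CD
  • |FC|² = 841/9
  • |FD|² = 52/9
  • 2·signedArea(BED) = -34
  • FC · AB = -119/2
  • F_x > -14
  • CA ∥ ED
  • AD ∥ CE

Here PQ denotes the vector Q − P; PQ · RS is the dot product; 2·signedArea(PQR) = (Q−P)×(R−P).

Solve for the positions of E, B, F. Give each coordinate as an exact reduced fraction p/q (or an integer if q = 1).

B = (-17/2, -7)
E = (-17, -7)
F = (-13, -13/3)

1. E_x = -17  [CA ∥ ED ∩ AD ∥ CE]
2. E_y = -7  [CA ∥ ED ∩ AD ∥ CE]
   → E = (-17, -7)
3. B_x = -17/2  [B is the midpoint of CD]
4. B_y = -7  [B is the midpoint of CD]
   → B = (-17/2, -7)
5. F_x = -13  [FC · AB = -119/2 ∩ 2·signedArea(BFC) = 34/3]
6. F_y = -13/3  [FC · AB = -119/2 ∩ 2·signedArea(BFC) = 34/3]
   → F = (-13, -13/3)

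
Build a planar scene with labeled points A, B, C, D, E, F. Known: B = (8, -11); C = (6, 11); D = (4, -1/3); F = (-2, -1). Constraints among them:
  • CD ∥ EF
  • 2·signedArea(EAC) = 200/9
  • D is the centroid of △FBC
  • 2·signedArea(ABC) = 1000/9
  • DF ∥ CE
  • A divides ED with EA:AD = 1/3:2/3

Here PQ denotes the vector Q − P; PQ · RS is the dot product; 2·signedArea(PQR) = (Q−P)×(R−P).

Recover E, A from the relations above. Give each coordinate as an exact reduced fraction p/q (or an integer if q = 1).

1. E_x = 0  [CD ∥ EF ∩ DF ∥ CE]
2. E_y = 31/3  [CD ∥ EF ∩ DF ∥ CE]
   → E = (0, 31/3)
3. A_x = 4/3  [A divides ED with EA:AD = 1/3:2/3]
4. A_y = 61/9  [A divides ED with EA:AD = 1/3:2/3]
   → A = (4/3, 61/9)

A = (4/3, 61/9)
E = (0, 31/3)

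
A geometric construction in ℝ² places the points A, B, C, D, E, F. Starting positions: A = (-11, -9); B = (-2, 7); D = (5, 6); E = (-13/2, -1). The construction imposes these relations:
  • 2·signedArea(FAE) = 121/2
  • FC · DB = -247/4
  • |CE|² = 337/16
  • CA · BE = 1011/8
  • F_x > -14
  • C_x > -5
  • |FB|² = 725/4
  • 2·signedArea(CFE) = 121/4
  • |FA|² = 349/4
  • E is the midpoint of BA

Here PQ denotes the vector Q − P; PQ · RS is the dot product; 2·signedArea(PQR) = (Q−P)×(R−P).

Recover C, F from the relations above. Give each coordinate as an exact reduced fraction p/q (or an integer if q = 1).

C = (-17/4, 3)
F = (-27/2, 0)

1. C_x = -17/4  [line 9/2·x + 8·y + -39/8 = 0 ∩ |CE|² = 337/16]
2. C_y = 3  [line 9/2·x + 8·y + -39/8 = 0 ∩ |CE|² = 337/16]
   → C = (-17/4, 3)
3. F_x = -27/2  [2·signedArea(CFE) = 121/4 ∩ FC · DB = -247/4]
4. F_y = 0  [2·signedArea(CFE) = 121/4 ∩ FC · DB = -247/4]
   → F = (-27/2, 0)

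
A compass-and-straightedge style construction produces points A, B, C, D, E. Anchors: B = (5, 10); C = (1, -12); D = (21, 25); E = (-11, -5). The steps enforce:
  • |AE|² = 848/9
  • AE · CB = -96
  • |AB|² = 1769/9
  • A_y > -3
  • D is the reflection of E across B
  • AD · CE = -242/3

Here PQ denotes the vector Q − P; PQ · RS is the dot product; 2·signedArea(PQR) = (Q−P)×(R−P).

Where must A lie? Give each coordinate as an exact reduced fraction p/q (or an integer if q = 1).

A = (-5/3, -7/3)

1. A_x = -5/3  [AE · CB = -96 ∩ AD · CE = -242/3]
2. A_y = -7/3  [AE · CB = -96 ∩ AD · CE = -242/3]
   → A = (-5/3, -7/3)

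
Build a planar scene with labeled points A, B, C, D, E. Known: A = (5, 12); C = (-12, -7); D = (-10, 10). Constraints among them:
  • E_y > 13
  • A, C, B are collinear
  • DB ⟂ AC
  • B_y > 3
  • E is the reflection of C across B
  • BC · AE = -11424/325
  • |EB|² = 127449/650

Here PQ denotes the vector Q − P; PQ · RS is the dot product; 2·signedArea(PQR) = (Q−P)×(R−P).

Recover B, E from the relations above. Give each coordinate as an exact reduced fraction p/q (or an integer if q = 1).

B = (-1731/650, 2233/650)
E = (2169/325, 4508/325)

1. B_x = -1731/650  [A, C, B are collinear ∩ DB ⟂ AC]
2. B_y = 2233/650  [A, C, B are collinear ∩ DB ⟂ AC]
   → B = (-1731/650, 2233/650)
3. E_x = 2169/325  [E is the reflection of C across B]
4. E_y = 4508/325  [E is the reflection of C across B]
   → E = (2169/325, 4508/325)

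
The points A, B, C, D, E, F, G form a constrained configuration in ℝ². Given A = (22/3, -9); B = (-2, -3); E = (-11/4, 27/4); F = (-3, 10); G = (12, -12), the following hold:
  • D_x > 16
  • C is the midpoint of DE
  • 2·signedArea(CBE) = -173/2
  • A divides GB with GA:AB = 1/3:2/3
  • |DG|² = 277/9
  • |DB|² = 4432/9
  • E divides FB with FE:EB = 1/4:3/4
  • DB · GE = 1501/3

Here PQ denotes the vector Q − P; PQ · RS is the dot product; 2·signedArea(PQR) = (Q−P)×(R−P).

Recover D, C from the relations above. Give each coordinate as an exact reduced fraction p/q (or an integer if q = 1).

C = (167/24, -33/8)
D = (50/3, -15)

1. D_x = 50/3  [line 59/4·x + -75/4·y + -6325/12 = 0 ∩ |DG|² = 277/9]
2. D_y = -15  [line 59/4·x + -75/4·y + -6325/12 = 0 ∩ |DG|² = 277/9]
   → D = (50/3, -15)
3. C_x = 167/24  [C is the midpoint of DE]
4. C_y = -33/8  [C is the midpoint of DE]
   → C = (167/24, -33/8)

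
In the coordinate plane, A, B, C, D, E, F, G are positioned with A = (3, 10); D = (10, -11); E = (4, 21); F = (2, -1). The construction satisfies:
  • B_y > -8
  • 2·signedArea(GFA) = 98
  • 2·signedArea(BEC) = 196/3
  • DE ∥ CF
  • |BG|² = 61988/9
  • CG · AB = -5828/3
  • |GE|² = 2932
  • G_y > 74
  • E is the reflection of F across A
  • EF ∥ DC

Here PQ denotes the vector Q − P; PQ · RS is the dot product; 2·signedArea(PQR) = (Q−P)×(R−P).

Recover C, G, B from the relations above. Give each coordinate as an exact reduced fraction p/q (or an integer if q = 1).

B = (22/3, -23/3)
C = (8, -33)
G = (0, 75)

1. C_x = 8  [DE ∥ CF ∩ EF ∥ DC]
2. C_y = -33  [DE ∥ CF ∩ EF ∥ DC]
   → C = (8, -33)
3. G_x = 0  [line -11·x + 1·y + -75 = 0 ∩ |GE|² = 2932]
4. G_y = 75  [line -11·x + 1·y + -75 = 0 ∩ |GE|² = 2932]
   → G = (0, 75)
5. B_x = 22/3  [2·signedArea(BEC) = 196/3 ∩ CG · AB = -5828/3]
6. B_y = -23/3  [2·signedArea(BEC) = 196/3 ∩ CG · AB = -5828/3]
   → B = (22/3, -23/3)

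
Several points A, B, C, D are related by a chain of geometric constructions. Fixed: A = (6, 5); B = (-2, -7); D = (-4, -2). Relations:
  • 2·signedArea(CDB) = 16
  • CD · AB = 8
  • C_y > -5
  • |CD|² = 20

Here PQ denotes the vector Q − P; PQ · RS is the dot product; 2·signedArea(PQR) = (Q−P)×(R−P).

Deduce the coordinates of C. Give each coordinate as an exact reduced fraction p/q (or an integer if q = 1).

C = (0, -4)

1. C_x = 0  [2·signedArea(CDB) = 16 ∩ CD · AB = 8]
2. C_y = -4  [2·signedArea(CDB) = 16 ∩ CD · AB = 8]
   → C = (0, -4)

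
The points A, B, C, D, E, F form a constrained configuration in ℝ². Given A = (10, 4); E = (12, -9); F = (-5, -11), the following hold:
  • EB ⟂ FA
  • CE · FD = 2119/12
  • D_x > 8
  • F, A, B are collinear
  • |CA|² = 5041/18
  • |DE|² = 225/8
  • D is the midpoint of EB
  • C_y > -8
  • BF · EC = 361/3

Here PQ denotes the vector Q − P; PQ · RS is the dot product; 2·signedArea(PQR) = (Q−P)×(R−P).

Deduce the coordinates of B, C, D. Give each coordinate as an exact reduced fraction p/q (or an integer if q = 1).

B = (9/2, -3/2)
C = (-11/6, -47/6)
D = (33/4, -21/4)

1. B_x = 9/2  [F, A, B are collinear ∩ EB ⟂ FA]
2. B_y = -3/2  [F, A, B are collinear ∩ EB ⟂ FA]
   → B = (9/2, -3/2)
3. C_x = -11/6  [line -19/2·x + -19/2·y + -551/6 = 0 ∩ |CA|² = 5041/18]
4. C_y = -47/6  [line -19/2·x + -19/2·y + -551/6 = 0 ∩ |CA|² = 5041/18]
   → C = (-11/6, -47/6)
5. D_x = 33/4  [CE · FD = 2119/12 ∩ D is the midpoint of EB]
6. D_y = -21/4  [CE · FD = 2119/12 ∩ D is the midpoint of EB]
   → D = (33/4, -21/4)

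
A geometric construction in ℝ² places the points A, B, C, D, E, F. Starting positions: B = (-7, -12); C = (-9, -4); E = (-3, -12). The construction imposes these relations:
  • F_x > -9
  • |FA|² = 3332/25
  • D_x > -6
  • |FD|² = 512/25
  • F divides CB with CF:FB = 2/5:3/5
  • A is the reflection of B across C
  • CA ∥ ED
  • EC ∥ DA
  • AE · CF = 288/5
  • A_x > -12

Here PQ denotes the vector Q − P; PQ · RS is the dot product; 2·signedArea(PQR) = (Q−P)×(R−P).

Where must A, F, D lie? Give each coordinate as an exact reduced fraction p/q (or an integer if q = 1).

A = (-11, 4)
D = (-5, -4)
F = (-41/5, -36/5)

1. A_x = -11  [A is the reflection of B across C]
2. A_y = 4  [A is the reflection of B across C]
   → A = (-11, 4)
3. F_x = -41/5  [F divides CB with CF:FB = 2/5:3/5]
4. F_y = -36/5  [F divides CB with CF:FB = 2/5:3/5]
   → F = (-41/5, -36/5)
5. D_x = -5  [EC ∥ DA ∩ CA ∥ ED]
6. D_y = -4  [EC ∥ DA ∩ CA ∥ ED]
   → D = (-5, -4)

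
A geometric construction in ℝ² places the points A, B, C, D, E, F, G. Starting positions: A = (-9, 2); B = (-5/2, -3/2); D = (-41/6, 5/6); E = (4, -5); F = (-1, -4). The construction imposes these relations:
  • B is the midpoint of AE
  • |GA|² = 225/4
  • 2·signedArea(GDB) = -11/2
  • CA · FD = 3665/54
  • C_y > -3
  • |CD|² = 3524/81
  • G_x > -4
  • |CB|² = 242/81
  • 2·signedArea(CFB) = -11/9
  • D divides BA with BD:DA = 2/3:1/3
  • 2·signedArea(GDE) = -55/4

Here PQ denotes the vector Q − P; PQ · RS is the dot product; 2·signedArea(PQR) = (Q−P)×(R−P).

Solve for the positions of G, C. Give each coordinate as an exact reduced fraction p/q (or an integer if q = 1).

C = (-23/18, -49/18)
G = (-3, -5/2)

1. G_x = -3  [line 35/6·x + 65/6·y + 535/12 = 0 ∩ |GA|² = 225/4]
2. G_y = -5/2  [line 35/6·x + 65/6·y + 535/12 = 0 ∩ |GA|² = 225/4]
   → G = (-3, -5/2)
3. C_x = -23/18  [CA · FD = 3665/54 ∩ 2·signedArea(CFB) = -11/9]
4. C_y = -49/18  [CA · FD = 3665/54 ∩ 2·signedArea(CFB) = -11/9]
   → C = (-23/18, -49/18)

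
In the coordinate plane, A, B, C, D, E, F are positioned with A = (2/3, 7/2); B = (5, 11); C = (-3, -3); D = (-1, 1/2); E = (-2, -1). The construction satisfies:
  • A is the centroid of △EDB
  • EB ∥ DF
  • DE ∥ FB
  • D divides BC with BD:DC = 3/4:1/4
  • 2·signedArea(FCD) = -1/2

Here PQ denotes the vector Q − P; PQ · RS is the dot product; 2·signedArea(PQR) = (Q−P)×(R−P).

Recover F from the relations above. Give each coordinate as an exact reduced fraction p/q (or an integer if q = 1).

1. F_x = 6  [DE ∥ FB ∩ EB ∥ DF]
2. F_y = 25/2  [DE ∥ FB ∩ EB ∥ DF]
   → F = (6, 25/2)

F = (6, 25/2)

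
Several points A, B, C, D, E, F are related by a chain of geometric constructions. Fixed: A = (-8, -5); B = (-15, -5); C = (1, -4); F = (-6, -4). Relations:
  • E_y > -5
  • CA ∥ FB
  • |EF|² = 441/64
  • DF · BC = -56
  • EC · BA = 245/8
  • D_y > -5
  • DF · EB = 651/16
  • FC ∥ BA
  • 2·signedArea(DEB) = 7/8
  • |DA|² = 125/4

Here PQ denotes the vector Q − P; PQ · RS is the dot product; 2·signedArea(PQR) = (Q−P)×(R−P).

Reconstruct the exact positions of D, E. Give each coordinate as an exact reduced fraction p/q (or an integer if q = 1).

D = (-5/2, -4)
E = (-27/8, -4)

1. D_x = -5/2  [line -16·x + -1·y + -44 = 0 ∩ |DA|² = 125/4]
2. D_y = -4  [line -16·x + -1·y + -44 = 0 ∩ |DA|² = 125/4]
   → D = (-5/2, -4)
3. E_x = -27/8  [2·signedArea(DEB) = 7/8 ∩ EC · BA = 245/8]
4. E_y = -4  [2·signedArea(DEB) = 7/8 ∩ EC · BA = 245/8]
   → E = (-27/8, -4)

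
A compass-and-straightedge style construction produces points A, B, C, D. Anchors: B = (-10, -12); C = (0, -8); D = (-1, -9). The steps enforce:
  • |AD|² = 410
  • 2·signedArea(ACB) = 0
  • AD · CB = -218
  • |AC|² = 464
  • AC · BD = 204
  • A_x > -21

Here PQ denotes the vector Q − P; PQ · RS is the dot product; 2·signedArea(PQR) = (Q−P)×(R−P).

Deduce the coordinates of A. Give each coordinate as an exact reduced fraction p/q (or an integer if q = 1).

1. A_x = -20  [2·signedArea(ACB) = 0 ∩ AC · BD = 204]
2. A_y = -16  [2·signedArea(ACB) = 0 ∩ AC · BD = 204]
   → A = (-20, -16)

A = (-20, -16)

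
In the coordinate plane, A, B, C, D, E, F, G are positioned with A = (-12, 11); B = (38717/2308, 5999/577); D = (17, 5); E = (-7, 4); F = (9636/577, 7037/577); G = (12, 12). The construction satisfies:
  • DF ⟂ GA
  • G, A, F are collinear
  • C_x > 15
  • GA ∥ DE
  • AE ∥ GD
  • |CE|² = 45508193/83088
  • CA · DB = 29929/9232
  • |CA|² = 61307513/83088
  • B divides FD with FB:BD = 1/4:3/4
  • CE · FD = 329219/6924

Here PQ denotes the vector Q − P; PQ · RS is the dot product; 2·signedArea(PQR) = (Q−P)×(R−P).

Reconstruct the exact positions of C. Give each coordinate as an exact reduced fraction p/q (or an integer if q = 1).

C = (104957/6924, 19960/1731)

1. C_x = 104957/6924  [line -173/577·x + 4152/577·y + -543047/6924 = 0 ∩ |CE|² = 45508193/83088]
2. C_y = 19960/1731  [line -173/577·x + 4152/577·y + -543047/6924 = 0 ∩ |CE|² = 45508193/83088]
   → C = (104957/6924, 19960/1731)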